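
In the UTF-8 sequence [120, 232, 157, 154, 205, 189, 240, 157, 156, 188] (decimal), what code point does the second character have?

Offset 0: leading byte 0x78 = 01111000 → 1-byte char #1 = 78.
Offset 1: leading byte 0xE8 = 11101000 → 3-byte char #2 = E8 9D 9A.
Leading byte 0xE8 = 11101000 matches 1110xxxx → 3-byte sequence.
Byte 1: 0xE8 = 11101000, payload 1000 (4 bits).
Byte 2: 0x9D = 10011101 (10xxxxxx ✓), payload 011101.
Byte 3: 0x9A = 10011010 (10xxxxxx ✓), payload 011010.
Concatenate: 1000011101011010 = 0x875A (16 bits → U+875A).

U+875A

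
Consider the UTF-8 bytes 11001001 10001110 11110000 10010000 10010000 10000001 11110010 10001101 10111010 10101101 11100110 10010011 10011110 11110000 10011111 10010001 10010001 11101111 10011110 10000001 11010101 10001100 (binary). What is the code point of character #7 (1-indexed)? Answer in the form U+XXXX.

U+054C

Offset 0: leading byte 0xC9 = 11001001 → 2-byte char #1 = C9 8E.
Offset 2: leading byte 0xF0 = 11110000 → 4-byte char #2 = F0 90 90 81.
Offset 6: leading byte 0xF2 = 11110010 → 4-byte char #3 = F2 8D BA AD.
Offset 10: leading byte 0xE6 = 11100110 → 3-byte char #4 = E6 93 9E.
Offset 13: leading byte 0xF0 = 11110000 → 4-byte char #5 = F0 9F 91 91.
Offset 17: leading byte 0xEF = 11101111 → 3-byte char #6 = EF 9E 81.
Offset 20: leading byte 0xD5 = 11010101 → 2-byte char #7 = D5 8C.
Leading byte 0xD5 = 11010101 matches 110xxxxx → 2-byte sequence.
Byte 1: 0xD5 = 11010101, payload 10101 (5 bits).
Byte 2: 0x8C = 10001100 (10xxxxxx ✓), payload 001100.
Concatenate: 10101001100 = 0x54C (11 bits → U+054C).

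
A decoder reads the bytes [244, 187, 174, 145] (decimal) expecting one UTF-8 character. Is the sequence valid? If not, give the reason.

Leading byte 0xF4 = 11110100 → 4-byte form.
Payload = 0x13BB91, which exceeds U+10FFFF, the maximum Unicode code point. (Leading bytes F5–FF, or F4 followed by ≥ 0x90, are invalid.)

invalid (encodes a value above U+10FFFF)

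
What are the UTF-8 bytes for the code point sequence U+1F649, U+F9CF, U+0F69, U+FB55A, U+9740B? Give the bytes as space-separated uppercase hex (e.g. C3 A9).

U+1F649: 4-byte form → F0 9F 99 89.
U+F9CF: 3-byte form → EF A7 8F.
U+0F69: 3-byte form → E0 BD A9.
U+FB55A: 4-byte form → F3 BB 95 9A.
U+9740B: 4-byte form → F2 97 90 8B.
Concatenated (18 bytes): F0 9F 99 89 EF A7 8F E0 BD A9 F3 BB 95 9A F2 97 90 8B.

F0 9F 99 89 EF A7 8F E0 BD A9 F3 BB 95 9A F2 97 90 8B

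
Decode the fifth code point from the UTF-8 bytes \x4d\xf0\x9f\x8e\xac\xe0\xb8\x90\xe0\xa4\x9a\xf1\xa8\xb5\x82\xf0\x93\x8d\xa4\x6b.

U+68D42

Offset 0: leading byte 0x4D = 01001101 → 1-byte char #1 = 4D.
Offset 1: leading byte 0xF0 = 11110000 → 4-byte char #2 = F0 9F 8E AC.
Offset 5: leading byte 0xE0 = 11100000 → 3-byte char #3 = E0 B8 90.
Offset 8: leading byte 0xE0 = 11100000 → 3-byte char #4 = E0 A4 9A.
Offset 11: leading byte 0xF1 = 11110001 → 4-byte char #5 = F1 A8 B5 82.
Leading byte 0xF1 = 11110001 matches 11110xxx → 4-byte sequence.
Byte 1: 0xF1 = 11110001, payload 001 (3 bits).
Byte 2: 0xA8 = 10101000 (10xxxxxx ✓), payload 101000.
Byte 3: 0xB5 = 10110101 (10xxxxxx ✓), payload 110101.
Byte 4: 0x82 = 10000010 (10xxxxxx ✓), payload 000010.
Concatenate: 001101000110101000010 = 0x68D42 (21 bits → U+68D42).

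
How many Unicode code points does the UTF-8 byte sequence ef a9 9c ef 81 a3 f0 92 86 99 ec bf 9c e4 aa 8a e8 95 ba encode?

Byte at offset 0: 0xEF = 11101111 → 3-byte char (#1). Advance 3.
Byte at offset 3: 0xEF = 11101111 → 3-byte char (#2). Advance 3.
Byte at offset 6: 0xF0 = 11110000 → 4-byte char (#3). Advance 4.
Byte at offset 10: 0xEC = 11101100 → 3-byte char (#4). Advance 3.
Byte at offset 13: 0xE4 = 11100100 → 3-byte char (#5). Advance 3.
Byte at offset 16: 0xE8 = 11101000 → 3-byte char (#6). Advance 3.
Reached end at offset 19 after 6 code points.

6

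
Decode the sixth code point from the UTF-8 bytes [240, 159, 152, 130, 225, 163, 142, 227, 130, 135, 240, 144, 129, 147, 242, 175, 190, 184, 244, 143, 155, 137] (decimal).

U+10F6C9

Offset 0: leading byte 0xF0 = 11110000 → 4-byte char #1 = F0 9F 98 82.
Offset 4: leading byte 0xE1 = 11100001 → 3-byte char #2 = E1 A3 8E.
Offset 7: leading byte 0xE3 = 11100011 → 3-byte char #3 = E3 82 87.
Offset 10: leading byte 0xF0 = 11110000 → 4-byte char #4 = F0 90 81 93.
Offset 14: leading byte 0xF2 = 11110010 → 4-byte char #5 = F2 AF BE B8.
Offset 18: leading byte 0xF4 = 11110100 → 4-byte char #6 = F4 8F 9B 89.
Leading byte 0xF4 = 11110100 matches 11110xxx → 4-byte sequence.
Byte 1: 0xF4 = 11110100, payload 100 (3 bits).
Byte 2: 0x8F = 10001111 (10xxxxxx ✓), payload 001111.
Byte 3: 0x9B = 10011011 (10xxxxxx ✓), payload 011011.
Byte 4: 0x89 = 10001001 (10xxxxxx ✓), payload 001001.
Concatenate: 100001111011011001001 = 0x10F6C9 (21 bits → U+10F6C9).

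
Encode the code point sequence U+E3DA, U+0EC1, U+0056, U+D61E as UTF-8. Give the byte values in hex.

EE 8F 9A E0 BB 81 56 ED 98 9E

U+E3DA: 3-byte form → EE 8F 9A.
U+0EC1: 3-byte form → E0 BB 81.
U+0056: 1-byte form → 56.
U+D61E: 3-byte form → ED 98 9E.
Concatenated (10 bytes): EE 8F 9A E0 BB 81 56 ED 98 9E.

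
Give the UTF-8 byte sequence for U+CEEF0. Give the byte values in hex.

U+CEEF0 = 0xCEEF0 = 847600 decimal. In range U+10000–U+10FFFF → 4-byte form: 11110xxx 10xxxxxx 10xxxxxx 10xxxxxx.
Binary (21 bits): 011001110111011110000.
Split 3+6+6+6: 011 | 001110 | 111011 | 110000.
Byte 1: 11110011 = 0xF3.
Byte 2: 10001110 = 0x8E.
Byte 3: 10111011 = 0xBB.
Byte 4: 10110000 = 0xB0.

F3 8E BB B0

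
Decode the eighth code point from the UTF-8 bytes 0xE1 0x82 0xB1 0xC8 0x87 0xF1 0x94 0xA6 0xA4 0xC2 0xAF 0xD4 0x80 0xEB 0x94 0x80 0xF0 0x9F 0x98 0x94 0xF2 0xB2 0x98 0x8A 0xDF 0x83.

U+B260A

Offset 0: leading byte 0xE1 = 11100001 → 3-byte char #1 = E1 82 B1.
Offset 3: leading byte 0xC8 = 11001000 → 2-byte char #2 = C8 87.
Offset 5: leading byte 0xF1 = 11110001 → 4-byte char #3 = F1 94 A6 A4.
Offset 9: leading byte 0xC2 = 11000010 → 2-byte char #4 = C2 AF.
Offset 11: leading byte 0xD4 = 11010100 → 2-byte char #5 = D4 80.
Offset 13: leading byte 0xEB = 11101011 → 3-byte char #6 = EB 94 80.
Offset 16: leading byte 0xF0 = 11110000 → 4-byte char #7 = F0 9F 98 94.
Offset 20: leading byte 0xF2 = 11110010 → 4-byte char #8 = F2 B2 98 8A.
Leading byte 0xF2 = 11110010 matches 11110xxx → 4-byte sequence.
Byte 1: 0xF2 = 11110010, payload 010 (3 bits).
Byte 2: 0xB2 = 10110010 (10xxxxxx ✓), payload 110010.
Byte 3: 0x98 = 10011000 (10xxxxxx ✓), payload 011000.
Byte 4: 0x8A = 10001010 (10xxxxxx ✓), payload 001010.
Concatenate: 010110010011000001010 = 0xB260A (21 bits → U+B260A).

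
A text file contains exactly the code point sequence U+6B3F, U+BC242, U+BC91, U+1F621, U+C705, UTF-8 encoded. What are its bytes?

U+6B3F: 3-byte form → E6 AC BF.
U+BC242: 4-byte form → F2 BC 89 82.
U+BC91: 3-byte form → EB B2 91.
U+1F621: 4-byte form → F0 9F 98 A1.
U+C705: 3-byte form → EC 9C 85.
Concatenated (17 bytes): E6 AC BF F2 BC 89 82 EB B2 91 F0 9F 98 A1 EC 9C 85.

E6 AC BF F2 BC 89 82 EB B2 91 F0 9F 98 A1 EC 9C 85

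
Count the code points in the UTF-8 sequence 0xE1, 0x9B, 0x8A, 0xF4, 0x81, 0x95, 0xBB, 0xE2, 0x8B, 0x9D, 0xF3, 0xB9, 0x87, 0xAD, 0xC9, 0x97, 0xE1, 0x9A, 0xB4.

6

Byte at offset 0: 0xE1 = 11100001 → 3-byte char (#1). Advance 3.
Byte at offset 3: 0xF4 = 11110100 → 4-byte char (#2). Advance 4.
Byte at offset 7: 0xE2 = 11100010 → 3-byte char (#3). Advance 3.
Byte at offset 10: 0xF3 = 11110011 → 4-byte char (#4). Advance 4.
Byte at offset 14: 0xC9 = 11001001 → 2-byte char (#5). Advance 2.
Byte at offset 16: 0xE1 = 11100001 → 3-byte char (#6). Advance 3.
Reached end at offset 19 after 6 code points.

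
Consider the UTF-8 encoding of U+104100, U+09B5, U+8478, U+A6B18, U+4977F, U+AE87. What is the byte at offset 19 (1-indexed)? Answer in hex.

1-indexed offset 19 is 0-indexed offset 18.
U+104100 → 4-byte form F4 84 84 80 at offsets 0–3.
U+09B5 → 3-byte form E0 A6 B5 at offsets 4–6.
U+8478 → 3-byte form E8 91 B8 at offsets 7–9.
U+A6B18 → 4-byte form F2 A6 AC 98 at offsets 10–13.
U+4977F → 4-byte form F1 89 9D BF at offsets 14–17.
U+AE87 → 3-byte form EA BA 87 at offsets 18–20.
Offset 18 falls in char 6's range; it's byte 1 of EA BA 87 = 0xEA.

0xEA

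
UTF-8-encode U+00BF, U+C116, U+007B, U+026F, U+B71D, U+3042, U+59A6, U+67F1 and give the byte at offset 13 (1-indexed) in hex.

0x81

1-indexed offset 13 is 0-indexed offset 12.
U+00BF → 2-byte form C2 BF at offsets 0–1.
U+C116 → 3-byte form EC 84 96 at offsets 2–4.
U+007B → 1-byte form 7B at offsets 5–5.
U+026F → 2-byte form C9 AF at offsets 6–7.
U+B71D → 3-byte form EB 9C 9D at offsets 8–10.
U+3042 → 3-byte form E3 81 82 at offsets 11–13.
Offset 12 falls in char 6's range; it's byte 2 of E3 81 82 = 0x81.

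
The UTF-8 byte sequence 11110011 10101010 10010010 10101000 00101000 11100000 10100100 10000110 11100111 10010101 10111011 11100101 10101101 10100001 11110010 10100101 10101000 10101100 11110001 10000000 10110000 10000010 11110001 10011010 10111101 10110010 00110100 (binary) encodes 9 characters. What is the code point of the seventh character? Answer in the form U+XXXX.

Offset 0: leading byte 0xF3 = 11110011 → 4-byte char #1 = F3 AA 92 A8.
Offset 4: leading byte 0x28 = 00101000 → 1-byte char #2 = 28.
Offset 5: leading byte 0xE0 = 11100000 → 3-byte char #3 = E0 A4 86.
Offset 8: leading byte 0xE7 = 11100111 → 3-byte char #4 = E7 95 BB.
Offset 11: leading byte 0xE5 = 11100101 → 3-byte char #5 = E5 AD A1.
Offset 14: leading byte 0xF2 = 11110010 → 4-byte char #6 = F2 A5 A8 AC.
Offset 18: leading byte 0xF1 = 11110001 → 4-byte char #7 = F1 80 B0 82.
Leading byte 0xF1 = 11110001 matches 11110xxx → 4-byte sequence.
Byte 1: 0xF1 = 11110001, payload 001 (3 bits).
Byte 2: 0x80 = 10000000 (10xxxxxx ✓), payload 000000.
Byte 3: 0xB0 = 10110000 (10xxxxxx ✓), payload 110000.
Byte 4: 0x82 = 10000010 (10xxxxxx ✓), payload 000010.
Concatenate: 001000000110000000010 = 0x40C02 (21 bits → U+40C02).

U+40C02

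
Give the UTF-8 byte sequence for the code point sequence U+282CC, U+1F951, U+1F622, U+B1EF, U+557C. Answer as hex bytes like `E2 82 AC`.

U+282CC: 4-byte form → F0 A8 8B 8C.
U+1F951: 4-byte form → F0 9F A5 91.
U+1F622: 4-byte form → F0 9F 98 A2.
U+B1EF: 3-byte form → EB 87 AF.
U+557C: 3-byte form → E5 95 BC.
Concatenated (18 bytes): F0 A8 8B 8C F0 9F A5 91 F0 9F 98 A2 EB 87 AF E5 95 BC.

F0 A8 8B 8C F0 9F A5 91 F0 9F 98 A2 EB 87 AF E5 95 BC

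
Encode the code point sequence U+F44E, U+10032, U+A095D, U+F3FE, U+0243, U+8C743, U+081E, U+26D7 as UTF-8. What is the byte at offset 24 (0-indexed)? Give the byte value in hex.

U+F44E → 3-byte form EF 91 8E at offsets 0–2.
U+10032 → 4-byte form F0 90 80 B2 at offsets 3–6.
U+A095D → 4-byte form F2 A0 A5 9D at offsets 7–10.
U+F3FE → 3-byte form EF 8F BE at offsets 11–13.
U+0243 → 2-byte form C9 83 at offsets 14–15.
U+8C743 → 4-byte form F2 8C 9D 83 at offsets 16–19.
U+081E → 3-byte form E0 A0 9E at offsets 20–22.
U+26D7 → 3-byte form E2 9B 97 at offsets 23–25.
Offset 24 falls in char 8's range; it's byte 2 of E2 9B 97 = 0x9B.

0x9B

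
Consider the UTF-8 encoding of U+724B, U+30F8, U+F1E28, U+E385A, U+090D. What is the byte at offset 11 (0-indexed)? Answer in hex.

0xA3

U+724B → 3-byte form E7 89 8B at offsets 0–2.
U+30F8 → 3-byte form E3 83 B8 at offsets 3–5.
U+F1E28 → 4-byte form F3 B1 B8 A8 at offsets 6–9.
U+E385A → 4-byte form F3 A3 A1 9A at offsets 10–13.
Offset 11 falls in char 4's range; it's byte 2 of F3 A3 A1 9A = 0xA3.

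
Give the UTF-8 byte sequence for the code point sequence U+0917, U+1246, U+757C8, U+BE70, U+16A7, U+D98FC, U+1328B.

E0 A4 97 E1 89 86 F1 B5 9F 88 EB B9 B0 E1 9A A7 F3 99 A3 BC F0 93 8A 8B

U+0917: 3-byte form → E0 A4 97.
U+1246: 3-byte form → E1 89 86.
U+757C8: 4-byte form → F1 B5 9F 88.
U+BE70: 3-byte form → EB B9 B0.
U+16A7: 3-byte form → E1 9A A7.
U+D98FC: 4-byte form → F3 99 A3 BC.
U+1328B: 4-byte form → F0 93 8A 8B.
Concatenated (24 bytes): E0 A4 97 E1 89 86 F1 B5 9F 88 EB B9 B0 E1 9A A7 F3 99 A3 BC F0 93 8A 8B.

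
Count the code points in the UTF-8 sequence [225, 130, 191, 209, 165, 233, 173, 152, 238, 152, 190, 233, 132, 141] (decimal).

Byte at offset 0: 0xE1 = 11100001 → 3-byte char (#1). Advance 3.
Byte at offset 3: 0xD1 = 11010001 → 2-byte char (#2). Advance 2.
Byte at offset 5: 0xE9 = 11101001 → 3-byte char (#3). Advance 3.
Byte at offset 8: 0xEE = 11101110 → 3-byte char (#4). Advance 3.
Byte at offset 11: 0xE9 = 11101001 → 3-byte char (#5). Advance 3.
Reached end at offset 14 after 5 code points.

5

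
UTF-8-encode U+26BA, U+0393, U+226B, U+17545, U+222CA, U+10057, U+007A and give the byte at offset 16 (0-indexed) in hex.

0xF0

U+26BA → 3-byte form E2 9A BA at offsets 0–2.
U+0393 → 2-byte form CE 93 at offsets 3–4.
U+226B → 3-byte form E2 89 AB at offsets 5–7.
U+17545 → 4-byte form F0 97 95 85 at offsets 8–11.
U+222CA → 4-byte form F0 A2 8B 8A at offsets 12–15.
U+10057 → 4-byte form F0 90 81 97 at offsets 16–19.
Offset 16 falls in char 6's range; it's byte 1 of F0 90 81 97 = 0xF0.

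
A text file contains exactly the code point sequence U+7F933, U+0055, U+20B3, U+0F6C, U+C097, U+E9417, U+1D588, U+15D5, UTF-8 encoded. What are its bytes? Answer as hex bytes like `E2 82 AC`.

F1 BF A4 B3 55 E2 82 B3 E0 BD AC EC 82 97 F3 A9 90 97 F0 9D 96 88 E1 97 95

U+7F933: 4-byte form → F1 BF A4 B3.
U+0055: 1-byte form → 55.
U+20B3: 3-byte form → E2 82 B3.
U+0F6C: 3-byte form → E0 BD AC.
U+C097: 3-byte form → EC 82 97.
U+E9417: 4-byte form → F3 A9 90 97.
U+1D588: 4-byte form → F0 9D 96 88.
U+15D5: 3-byte form → E1 97 95.
Concatenated (25 bytes): F1 BF A4 B3 55 E2 82 B3 E0 BD AC EC 82 97 F3 A9 90 97 F0 9D 96 88 E1 97 95.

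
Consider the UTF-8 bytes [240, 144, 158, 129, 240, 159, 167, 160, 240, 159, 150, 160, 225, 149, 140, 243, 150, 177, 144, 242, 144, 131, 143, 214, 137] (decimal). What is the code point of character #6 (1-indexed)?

U+900CF

Offset 0: leading byte 0xF0 = 11110000 → 4-byte char #1 = F0 90 9E 81.
Offset 4: leading byte 0xF0 = 11110000 → 4-byte char #2 = F0 9F A7 A0.
Offset 8: leading byte 0xF0 = 11110000 → 4-byte char #3 = F0 9F 96 A0.
Offset 12: leading byte 0xE1 = 11100001 → 3-byte char #4 = E1 95 8C.
Offset 15: leading byte 0xF3 = 11110011 → 4-byte char #5 = F3 96 B1 90.
Offset 19: leading byte 0xF2 = 11110010 → 4-byte char #6 = F2 90 83 8F.
Leading byte 0xF2 = 11110010 matches 11110xxx → 4-byte sequence.
Byte 1: 0xF2 = 11110010, payload 010 (3 bits).
Byte 2: 0x90 = 10010000 (10xxxxxx ✓), payload 010000.
Byte 3: 0x83 = 10000011 (10xxxxxx ✓), payload 000011.
Byte 4: 0x8F = 10001111 (10xxxxxx ✓), payload 001111.
Concatenate: 010010000000011001111 = 0x900CF (21 bits → U+900CF).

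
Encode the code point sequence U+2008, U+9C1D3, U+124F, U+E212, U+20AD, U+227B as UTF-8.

E2 80 88 F2 9C 87 93 E1 89 8F EE 88 92 E2 82 AD E2 89 BB

U+2008: 3-byte form → E2 80 88.
U+9C1D3: 4-byte form → F2 9C 87 93.
U+124F: 3-byte form → E1 89 8F.
U+E212: 3-byte form → EE 88 92.
U+20AD: 3-byte form → E2 82 AD.
U+227B: 3-byte form → E2 89 BB.
Concatenated (19 bytes): E2 80 88 F2 9C 87 93 E1 89 8F EE 88 92 E2 82 AD E2 89 BB.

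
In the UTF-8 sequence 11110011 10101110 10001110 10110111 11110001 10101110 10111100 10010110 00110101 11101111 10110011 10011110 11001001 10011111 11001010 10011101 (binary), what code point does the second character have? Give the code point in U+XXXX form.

Offset 0: leading byte 0xF3 = 11110011 → 4-byte char #1 = F3 AE 8E B7.
Offset 4: leading byte 0xF1 = 11110001 → 4-byte char #2 = F1 AE BC 96.
Leading byte 0xF1 = 11110001 matches 11110xxx → 4-byte sequence.
Byte 1: 0xF1 = 11110001, payload 001 (3 bits).
Byte 2: 0xAE = 10101110 (10xxxxxx ✓), payload 101110.
Byte 3: 0xBC = 10111100 (10xxxxxx ✓), payload 111100.
Byte 4: 0x96 = 10010110 (10xxxxxx ✓), payload 010110.
Concatenate: 001101110111100010110 = 0x6EF16 (21 bits → U+6EF16).

U+6EF16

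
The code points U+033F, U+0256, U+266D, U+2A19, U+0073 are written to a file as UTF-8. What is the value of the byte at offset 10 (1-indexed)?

0x99

1-indexed offset 10 is 0-indexed offset 9.
U+033F → 2-byte form CC BF at offsets 0–1.
U+0256 → 2-byte form C9 96 at offsets 2–3.
U+266D → 3-byte form E2 99 AD at offsets 4–6.
U+2A19 → 3-byte form E2 A8 99 at offsets 7–9.
Offset 9 falls in char 4's range; it's byte 3 of E2 A8 99 = 0x99.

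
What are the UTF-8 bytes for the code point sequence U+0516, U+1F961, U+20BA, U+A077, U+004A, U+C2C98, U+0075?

D4 96 F0 9F A5 A1 E2 82 BA EA 81 B7 4A F3 82 B2 98 75

U+0516: 2-byte form → D4 96.
U+1F961: 4-byte form → F0 9F A5 A1.
U+20BA: 3-byte form → E2 82 BA.
U+A077: 3-byte form → EA 81 B7.
U+004A: 1-byte form → 4A.
U+C2C98: 4-byte form → F3 82 B2 98.
U+0075: 1-byte form → 75.
Concatenated (18 bytes): D4 96 F0 9F A5 A1 E2 82 BA EA 81 B7 4A F3 82 B2 98 75.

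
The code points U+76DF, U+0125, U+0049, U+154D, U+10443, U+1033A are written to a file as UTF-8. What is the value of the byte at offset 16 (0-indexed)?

0xBA

U+76DF → 3-byte form E7 9B 9F at offsets 0–2.
U+0125 → 2-byte form C4 A5 at offsets 3–4.
U+0049 → 1-byte form 49 at offsets 5–5.
U+154D → 3-byte form E1 95 8D at offsets 6–8.
U+10443 → 4-byte form F0 90 91 83 at offsets 9–12.
U+1033A → 4-byte form F0 90 8C BA at offsets 13–16.
Offset 16 falls in char 6's range; it's byte 4 of F0 90 8C BA = 0xBA.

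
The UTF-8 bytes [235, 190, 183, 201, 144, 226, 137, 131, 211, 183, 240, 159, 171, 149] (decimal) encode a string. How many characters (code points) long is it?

Byte at offset 0: 0xEB = 11101011 → 3-byte char (#1). Advance 3.
Byte at offset 3: 0xC9 = 11001001 → 2-byte char (#2). Advance 2.
Byte at offset 5: 0xE2 = 11100010 → 3-byte char (#3). Advance 3.
Byte at offset 8: 0xD3 = 11010011 → 2-byte char (#4). Advance 2.
Byte at offset 10: 0xF0 = 11110000 → 4-byte char (#5). Advance 4.
Reached end at offset 14 after 5 code points.

5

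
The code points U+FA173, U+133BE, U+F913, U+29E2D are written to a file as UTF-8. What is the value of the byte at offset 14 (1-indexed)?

1-indexed offset 14 is 0-indexed offset 13.
U+FA173 → 4-byte form F3 BA 85 B3 at offsets 0–3.
U+133BE → 4-byte form F0 93 8E BE at offsets 4–7.
U+F913 → 3-byte form EF A4 93 at offsets 8–10.
U+29E2D → 4-byte form F0 A9 B8 AD at offsets 11–14.
Offset 13 falls in char 4's range; it's byte 3 of F0 A9 B8 AD = 0xB8.

0xB8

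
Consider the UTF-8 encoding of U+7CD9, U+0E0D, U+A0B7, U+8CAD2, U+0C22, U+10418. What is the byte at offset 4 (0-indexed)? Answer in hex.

0xB8

U+7CD9 → 3-byte form E7 B3 99 at offsets 0–2.
U+0E0D → 3-byte form E0 B8 8D at offsets 3–5.
Offset 4 falls in char 2's range; it's byte 2 of E0 B8 8D = 0xB8.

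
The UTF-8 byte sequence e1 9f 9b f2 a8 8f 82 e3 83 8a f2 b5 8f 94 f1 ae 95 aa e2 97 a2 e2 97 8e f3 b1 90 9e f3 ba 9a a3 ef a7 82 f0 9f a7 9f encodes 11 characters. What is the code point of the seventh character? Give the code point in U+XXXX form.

U+25CE

Offset 0: leading byte 0xE1 = 11100001 → 3-byte char #1 = E1 9F 9B.
Offset 3: leading byte 0xF2 = 11110010 → 4-byte char #2 = F2 A8 8F 82.
Offset 7: leading byte 0xE3 = 11100011 → 3-byte char #3 = E3 83 8A.
Offset 10: leading byte 0xF2 = 11110010 → 4-byte char #4 = F2 B5 8F 94.
Offset 14: leading byte 0xF1 = 11110001 → 4-byte char #5 = F1 AE 95 AA.
Offset 18: leading byte 0xE2 = 11100010 → 3-byte char #6 = E2 97 A2.
Offset 21: leading byte 0xE2 = 11100010 → 3-byte char #7 = E2 97 8E.
Leading byte 0xE2 = 11100010 matches 1110xxxx → 3-byte sequence.
Byte 1: 0xE2 = 11100010, payload 0010 (4 bits).
Byte 2: 0x97 = 10010111 (10xxxxxx ✓), payload 010111.
Byte 3: 0x8E = 10001110 (10xxxxxx ✓), payload 001110.
Concatenate: 0010010111001110 = 0x25CE (16 bits → U+25CE).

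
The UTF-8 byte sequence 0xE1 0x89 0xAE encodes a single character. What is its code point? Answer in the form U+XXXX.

U+126E

Leading byte 0xE1 = 11100001 matches 1110xxxx → 3-byte sequence.
Byte 1: 0xE1 = 11100001, payload 0001 (4 bits).
Byte 2: 0x89 = 10001001 (10xxxxxx ✓), payload 001001.
Byte 3: 0xAE = 10101110 (10xxxxxx ✓), payload 101110.
Concatenate: 0001001001101110 = 0x126E (16 bits → U+126E).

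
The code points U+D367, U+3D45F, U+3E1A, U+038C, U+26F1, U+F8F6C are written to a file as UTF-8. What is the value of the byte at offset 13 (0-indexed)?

U+D367 → 3-byte form ED 8D A7 at offsets 0–2.
U+3D45F → 4-byte form F0 BD 91 9F at offsets 3–6.
U+3E1A → 3-byte form E3 B8 9A at offsets 7–9.
U+038C → 2-byte form CE 8C at offsets 10–11.
U+26F1 → 3-byte form E2 9B B1 at offsets 12–14.
Offset 13 falls in char 5's range; it's byte 2 of E2 9B B1 = 0x9B.

0x9B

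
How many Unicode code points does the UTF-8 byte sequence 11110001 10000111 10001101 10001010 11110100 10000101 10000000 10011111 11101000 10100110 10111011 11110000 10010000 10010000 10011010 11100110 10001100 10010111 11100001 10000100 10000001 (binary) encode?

Byte at offset 0: 0xF1 = 11110001 → 4-byte char (#1). Advance 4.
Byte at offset 4: 0xF4 = 11110100 → 4-byte char (#2). Advance 4.
Byte at offset 8: 0xE8 = 11101000 → 3-byte char (#3). Advance 3.
Byte at offset 11: 0xF0 = 11110000 → 4-byte char (#4). Advance 4.
Byte at offset 15: 0xE6 = 11100110 → 3-byte char (#5). Advance 3.
Byte at offset 18: 0xE1 = 11100001 → 3-byte char (#6). Advance 3.
Reached end at offset 21 after 6 code points.

6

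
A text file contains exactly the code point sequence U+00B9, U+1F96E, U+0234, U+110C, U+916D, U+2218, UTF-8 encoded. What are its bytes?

C2 B9 F0 9F A5 AE C8 B4 E1 84 8C E9 85 AD E2 88 98

U+00B9: 2-byte form → C2 B9.
U+1F96E: 4-byte form → F0 9F A5 AE.
U+0234: 2-byte form → C8 B4.
U+110C: 3-byte form → E1 84 8C.
U+916D: 3-byte form → E9 85 AD.
U+2218: 3-byte form → E2 88 98.
Concatenated (17 bytes): C2 B9 F0 9F A5 AE C8 B4 E1 84 8C E9 85 AD E2 88 98.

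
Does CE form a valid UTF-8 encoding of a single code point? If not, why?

Leading byte 0xCE = 11001110 → 2-byte form, but only 1 byte is present.

invalid (sequence truncated)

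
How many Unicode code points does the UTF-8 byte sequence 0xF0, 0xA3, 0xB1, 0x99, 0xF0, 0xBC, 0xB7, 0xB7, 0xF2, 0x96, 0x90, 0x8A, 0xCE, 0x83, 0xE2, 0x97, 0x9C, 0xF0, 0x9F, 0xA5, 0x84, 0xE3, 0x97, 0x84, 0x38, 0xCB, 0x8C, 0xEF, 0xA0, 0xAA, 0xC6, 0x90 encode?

Byte at offset 0: 0xF0 = 11110000 → 4-byte char (#1). Advance 4.
Byte at offset 4: 0xF0 = 11110000 → 4-byte char (#2). Advance 4.
Byte at offset 8: 0xF2 = 11110010 → 4-byte char (#3). Advance 4.
Byte at offset 12: 0xCE = 11001110 → 2-byte char (#4). Advance 2.
Byte at offset 14: 0xE2 = 11100010 → 3-byte char (#5). Advance 3.
Byte at offset 17: 0xF0 = 11110000 → 4-byte char (#6). Advance 4.
Byte at offset 21: 0xE3 = 11100011 → 3-byte char (#7). Advance 3.
Byte at offset 24: 0x38 = 00111000 → 1-byte char (#8). Advance 1.
Byte at offset 25: 0xCB = 11001011 → 2-byte char (#9). Advance 2.
Byte at offset 27: 0xEF = 11101111 → 3-byte char (#10). Advance 3.
Byte at offset 30: 0xC6 = 11000110 → 2-byte char (#11). Advance 2.
Reached end at offset 32 after 11 code points.

11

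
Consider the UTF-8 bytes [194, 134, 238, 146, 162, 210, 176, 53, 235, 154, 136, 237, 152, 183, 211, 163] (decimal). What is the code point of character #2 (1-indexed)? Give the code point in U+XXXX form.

Offset 0: leading byte 0xC2 = 11000010 → 2-byte char #1 = C2 86.
Offset 2: leading byte 0xEE = 11101110 → 3-byte char #2 = EE 92 A2.
Leading byte 0xEE = 11101110 matches 1110xxxx → 3-byte sequence.
Byte 1: 0xEE = 11101110, payload 1110 (4 bits).
Byte 2: 0x92 = 10010010 (10xxxxxx ✓), payload 010010.
Byte 3: 0xA2 = 10100010 (10xxxxxx ✓), payload 100010.
Concatenate: 1110010010100010 = 0xE4A2 (16 bits → U+E4A2).

U+E4A2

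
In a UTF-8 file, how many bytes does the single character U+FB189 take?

U+FB189 = 0xFB189. UTF-8 uses 1 byte below 0x80, 2 below 0x800, 3 below 0x10000, 4 up to 0x10FFFF. 0xFB189 is in U+10000–U+10FFFF → 4 bytes.

4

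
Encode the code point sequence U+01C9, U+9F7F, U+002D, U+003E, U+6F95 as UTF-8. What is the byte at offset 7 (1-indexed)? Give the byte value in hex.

1-indexed offset 7 is 0-indexed offset 6.
U+01C9 → 2-byte form C7 89 at offsets 0–1.
U+9F7F → 3-byte form E9 BD BF at offsets 2–4.
U+002D → 1-byte form 2D at offsets 5–5.
U+003E → 1-byte form 3E at offsets 6–6.
Offset 6 falls in char 4's range; it's byte 1 of 3E = 0x3E.

0x3E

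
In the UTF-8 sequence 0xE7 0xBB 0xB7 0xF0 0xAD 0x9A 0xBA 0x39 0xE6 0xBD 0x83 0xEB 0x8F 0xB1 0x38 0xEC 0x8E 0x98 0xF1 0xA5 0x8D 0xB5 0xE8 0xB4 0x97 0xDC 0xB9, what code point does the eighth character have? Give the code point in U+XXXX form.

Offset 0: leading byte 0xE7 = 11100111 → 3-byte char #1 = E7 BB B7.
Offset 3: leading byte 0xF0 = 11110000 → 4-byte char #2 = F0 AD 9A BA.
Offset 7: leading byte 0x39 = 00111001 → 1-byte char #3 = 39.
Offset 8: leading byte 0xE6 = 11100110 → 3-byte char #4 = E6 BD 83.
Offset 11: leading byte 0xEB = 11101011 → 3-byte char #5 = EB 8F B1.
Offset 14: leading byte 0x38 = 00111000 → 1-byte char #6 = 38.
Offset 15: leading byte 0xEC = 11101100 → 3-byte char #7 = EC 8E 98.
Offset 18: leading byte 0xF1 = 11110001 → 4-byte char #8 = F1 A5 8D B5.
Leading byte 0xF1 = 11110001 matches 11110xxx → 4-byte sequence.
Byte 1: 0xF1 = 11110001, payload 001 (3 bits).
Byte 2: 0xA5 = 10100101 (10xxxxxx ✓), payload 100101.
Byte 3: 0x8D = 10001101 (10xxxxxx ✓), payload 001101.
Byte 4: 0xB5 = 10110101 (10xxxxxx ✓), payload 110101.
Concatenate: 001100101001101110101 = 0x65375 (21 bits → U+65375).

U+65375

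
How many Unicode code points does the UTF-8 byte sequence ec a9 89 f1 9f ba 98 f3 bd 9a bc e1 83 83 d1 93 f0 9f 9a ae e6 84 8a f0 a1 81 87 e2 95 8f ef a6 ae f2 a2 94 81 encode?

Byte at offset 0: 0xEC = 11101100 → 3-byte char (#1). Advance 3.
Byte at offset 3: 0xF1 = 11110001 → 4-byte char (#2). Advance 4.
Byte at offset 7: 0xF3 = 11110011 → 4-byte char (#3). Advance 4.
Byte at offset 11: 0xE1 = 11100001 → 3-byte char (#4). Advance 3.
Byte at offset 14: 0xD1 = 11010001 → 2-byte char (#5). Advance 2.
Byte at offset 16: 0xF0 = 11110000 → 4-byte char (#6). Advance 4.
Byte at offset 20: 0xE6 = 11100110 → 3-byte char (#7). Advance 3.
Byte at offset 23: 0xF0 = 11110000 → 4-byte char (#8). Advance 4.
Byte at offset 27: 0xE2 = 11100010 → 3-byte char (#9). Advance 3.
Byte at offset 30: 0xEF = 11101111 → 3-byte char (#10). Advance 3.
Byte at offset 33: 0xF2 = 11110010 → 4-byte char (#11). Advance 4.
Reached end at offset 37 after 11 code points.

11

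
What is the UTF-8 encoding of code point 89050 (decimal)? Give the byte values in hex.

F0 95 AF 9A

U+15BDA = 0x15BDA = 89050 decimal. In range U+10000–U+10FFFF → 4-byte form: 11110xxx 10xxxxxx 10xxxxxx 10xxxxxx.
Binary (21 bits): 000010101101111011010.
Split 3+6+6+6: 000 | 010101 | 101111 | 011010.
Byte 1: 11110000 = 0xF0.
Byte 2: 10010101 = 0x95.
Byte 3: 10101111 = 0xAF.
Byte 4: 10011010 = 0x9A.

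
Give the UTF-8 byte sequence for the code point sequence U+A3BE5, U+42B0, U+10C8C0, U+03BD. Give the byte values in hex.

U+A3BE5: 4-byte form → F2 A3 AF A5.
U+42B0: 3-byte form → E4 8A B0.
U+10C8C0: 4-byte form → F4 8C A3 80.
U+03BD: 2-byte form → CE BD.
Concatenated (13 bytes): F2 A3 AF A5 E4 8A B0 F4 8C A3 80 CE BD.

F2 A3 AF A5 E4 8A B0 F4 8C A3 80 CE BD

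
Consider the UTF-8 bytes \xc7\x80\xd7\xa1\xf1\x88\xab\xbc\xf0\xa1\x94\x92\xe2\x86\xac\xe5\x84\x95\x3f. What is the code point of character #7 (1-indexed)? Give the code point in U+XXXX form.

U+003F

Offset 0: leading byte 0xC7 = 11000111 → 2-byte char #1 = C7 80.
Offset 2: leading byte 0xD7 = 11010111 → 2-byte char #2 = D7 A1.
Offset 4: leading byte 0xF1 = 11110001 → 4-byte char #3 = F1 88 AB BC.
Offset 8: leading byte 0xF0 = 11110000 → 4-byte char #4 = F0 A1 94 92.
Offset 12: leading byte 0xE2 = 11100010 → 3-byte char #5 = E2 86 AC.
Offset 15: leading byte 0xE5 = 11100101 → 3-byte char #6 = E5 84 95.
Offset 18: leading byte 0x3F = 00111111 → 1-byte char #7 = 3F.
Leading byte 0x3F = 00111111 matches 0xxxxxxx → 1-byte sequence.
Byte 1: 0x3F = 00111111, payload 0111111 (7 bits).
Concatenate: 0111111 = 0x3F (7 bits → U+003F).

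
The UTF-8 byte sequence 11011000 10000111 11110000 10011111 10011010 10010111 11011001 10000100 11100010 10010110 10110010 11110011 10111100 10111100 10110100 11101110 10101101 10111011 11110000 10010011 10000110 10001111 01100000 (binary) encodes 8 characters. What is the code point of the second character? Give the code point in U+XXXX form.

Offset 0: leading byte 0xD8 = 11011000 → 2-byte char #1 = D8 87.
Offset 2: leading byte 0xF0 = 11110000 → 4-byte char #2 = F0 9F 9A 97.
Leading byte 0xF0 = 11110000 matches 11110xxx → 4-byte sequence.
Byte 1: 0xF0 = 11110000, payload 000 (3 bits).
Byte 2: 0x9F = 10011111 (10xxxxxx ✓), payload 011111.
Byte 3: 0x9A = 10011010 (10xxxxxx ✓), payload 011010.
Byte 4: 0x97 = 10010111 (10xxxxxx ✓), payload 010111.
Concatenate: 000011111011010010111 = 0x1F697 (21 bits → U+1F697).

U+1F697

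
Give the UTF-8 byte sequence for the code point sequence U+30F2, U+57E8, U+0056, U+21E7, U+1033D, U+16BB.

U+30F2: 3-byte form → E3 83 B2.
U+57E8: 3-byte form → E5 9F A8.
U+0056: 1-byte form → 56.
U+21E7: 3-byte form → E2 87 A7.
U+1033D: 4-byte form → F0 90 8C BD.
U+16BB: 3-byte form → E1 9A BB.
Concatenated (17 bytes): E3 83 B2 E5 9F A8 56 E2 87 A7 F0 90 8C BD E1 9A BB.

E3 83 B2 E5 9F A8 56 E2 87 A7 F0 90 8C BD E1 9A BB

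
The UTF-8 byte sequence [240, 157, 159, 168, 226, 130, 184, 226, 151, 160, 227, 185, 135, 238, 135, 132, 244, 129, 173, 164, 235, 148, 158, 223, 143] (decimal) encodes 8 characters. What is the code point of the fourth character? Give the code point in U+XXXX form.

U+3E47

Offset 0: leading byte 0xF0 = 11110000 → 4-byte char #1 = F0 9D 9F A8.
Offset 4: leading byte 0xE2 = 11100010 → 3-byte char #2 = E2 82 B8.
Offset 7: leading byte 0xE2 = 11100010 → 3-byte char #3 = E2 97 A0.
Offset 10: leading byte 0xE3 = 11100011 → 3-byte char #4 = E3 B9 87.
Leading byte 0xE3 = 11100011 matches 1110xxxx → 3-byte sequence.
Byte 1: 0xE3 = 11100011, payload 0011 (4 bits).
Byte 2: 0xB9 = 10111001 (10xxxxxx ✓), payload 111001.
Byte 3: 0x87 = 10000111 (10xxxxxx ✓), payload 000111.
Concatenate: 0011111001000111 = 0x3E47 (16 bits → U+3E47).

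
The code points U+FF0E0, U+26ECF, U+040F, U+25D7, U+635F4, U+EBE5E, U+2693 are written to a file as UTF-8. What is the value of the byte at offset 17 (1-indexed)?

0xB4

1-indexed offset 17 is 0-indexed offset 16.
U+FF0E0 → 4-byte form F3 BF 83 A0 at offsets 0–3.
U+26ECF → 4-byte form F0 A6 BB 8F at offsets 4–7.
U+040F → 2-byte form D0 8F at offsets 8–9.
U+25D7 → 3-byte form E2 97 97 at offsets 10–12.
U+635F4 → 4-byte form F1 A3 97 B4 at offsets 13–16.
Offset 16 falls in char 5's range; it's byte 4 of F1 A3 97 B4 = 0xB4.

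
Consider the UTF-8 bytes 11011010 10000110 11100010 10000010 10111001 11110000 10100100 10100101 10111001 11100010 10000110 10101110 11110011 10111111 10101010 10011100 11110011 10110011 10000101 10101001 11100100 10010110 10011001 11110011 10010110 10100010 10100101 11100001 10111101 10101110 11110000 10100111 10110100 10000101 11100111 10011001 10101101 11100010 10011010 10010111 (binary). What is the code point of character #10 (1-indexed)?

Offset 0: leading byte 0xDA = 11011010 → 2-byte char #1 = DA 86.
Offset 2: leading byte 0xE2 = 11100010 → 3-byte char #2 = E2 82 B9.
Offset 5: leading byte 0xF0 = 11110000 → 4-byte char #3 = F0 A4 A5 B9.
Offset 9: leading byte 0xE2 = 11100010 → 3-byte char #4 = E2 86 AE.
Offset 12: leading byte 0xF3 = 11110011 → 4-byte char #5 = F3 BF AA 9C.
Offset 16: leading byte 0xF3 = 11110011 → 4-byte char #6 = F3 B3 85 A9.
Offset 20: leading byte 0xE4 = 11100100 → 3-byte char #7 = E4 96 99.
Offset 23: leading byte 0xF3 = 11110011 → 4-byte char #8 = F3 96 A2 A5.
Offset 27: leading byte 0xE1 = 11100001 → 3-byte char #9 = E1 BD AE.
Offset 30: leading byte 0xF0 = 11110000 → 4-byte char #10 = F0 A7 B4 85.
Leading byte 0xF0 = 11110000 matches 11110xxx → 4-byte sequence.
Byte 1: 0xF0 = 11110000, payload 000 (3 bits).
Byte 2: 0xA7 = 10100111 (10xxxxxx ✓), payload 100111.
Byte 3: 0xB4 = 10110100 (10xxxxxx ✓), payload 110100.
Byte 4: 0x85 = 10000101 (10xxxxxx ✓), payload 000101.
Concatenate: 000100111110100000101 = 0x27D05 (21 bits → U+27D05).

U+27D05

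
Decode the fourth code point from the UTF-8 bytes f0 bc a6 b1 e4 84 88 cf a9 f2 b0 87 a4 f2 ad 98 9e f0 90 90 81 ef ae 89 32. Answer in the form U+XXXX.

U+B01E4

Offset 0: leading byte 0xF0 = 11110000 → 4-byte char #1 = F0 BC A6 B1.
Offset 4: leading byte 0xE4 = 11100100 → 3-byte char #2 = E4 84 88.
Offset 7: leading byte 0xCF = 11001111 → 2-byte char #3 = CF A9.
Offset 9: leading byte 0xF2 = 11110010 → 4-byte char #4 = F2 B0 87 A4.
Leading byte 0xF2 = 11110010 matches 11110xxx → 4-byte sequence.
Byte 1: 0xF2 = 11110010, payload 010 (3 bits).
Byte 2: 0xB0 = 10110000 (10xxxxxx ✓), payload 110000.
Byte 3: 0x87 = 10000111 (10xxxxxx ✓), payload 000111.
Byte 4: 0xA4 = 10100100 (10xxxxxx ✓), payload 100100.
Concatenate: 010110000000111100100 = 0xB01E4 (21 bits → U+B01E4).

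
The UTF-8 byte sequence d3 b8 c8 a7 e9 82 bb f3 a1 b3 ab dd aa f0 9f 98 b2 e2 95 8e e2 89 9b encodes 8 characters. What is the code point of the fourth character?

Offset 0: leading byte 0xD3 = 11010011 → 2-byte char #1 = D3 B8.
Offset 2: leading byte 0xC8 = 11001000 → 2-byte char #2 = C8 A7.
Offset 4: leading byte 0xE9 = 11101001 → 3-byte char #3 = E9 82 BB.
Offset 7: leading byte 0xF3 = 11110011 → 4-byte char #4 = F3 A1 B3 AB.
Leading byte 0xF3 = 11110011 matches 11110xxx → 4-byte sequence.
Byte 1: 0xF3 = 11110011, payload 011 (3 bits).
Byte 2: 0xA1 = 10100001 (10xxxxxx ✓), payload 100001.
Byte 3: 0xB3 = 10110011 (10xxxxxx ✓), payload 110011.
Byte 4: 0xAB = 10101011 (10xxxxxx ✓), payload 101011.
Concatenate: 011100001110011101011 = 0xE1CEB (21 bits → U+E1CEB).

U+E1CEB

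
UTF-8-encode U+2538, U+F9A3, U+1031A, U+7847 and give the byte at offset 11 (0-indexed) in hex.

U+2538 → 3-byte form E2 94 B8 at offsets 0–2.
U+F9A3 → 3-byte form EF A6 A3 at offsets 3–5.
U+1031A → 4-byte form F0 90 8C 9A at offsets 6–9.
U+7847 → 3-byte form E7 A1 87 at offsets 10–12.
Offset 11 falls in char 4's range; it's byte 2 of E7 A1 87 = 0xA1.

0xA1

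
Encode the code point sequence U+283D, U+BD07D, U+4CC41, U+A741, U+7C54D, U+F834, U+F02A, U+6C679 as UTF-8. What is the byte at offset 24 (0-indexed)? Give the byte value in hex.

U+283D → 3-byte form E2 A0 BD at offsets 0–2.
U+BD07D → 4-byte form F2 BD 81 BD at offsets 3–6.
U+4CC41 → 4-byte form F1 8C B1 81 at offsets 7–10.
U+A741 → 3-byte form EA 9D 81 at offsets 11–13.
U+7C54D → 4-byte form F1 BC 95 8D at offsets 14–17.
U+F834 → 3-byte form EF A0 B4 at offsets 18–20.
U+F02A → 3-byte form EF 80 AA at offsets 21–23.
U+6C679 → 4-byte form F1 AC 99 B9 at offsets 24–27.
Offset 24 falls in char 8's range; it's byte 1 of F1 AC 99 B9 = 0xF1.

0xF1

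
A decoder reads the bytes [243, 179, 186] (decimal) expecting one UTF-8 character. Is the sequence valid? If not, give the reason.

Leading byte 0xF3 = 11110011 → 4-byte form, but only 3 bytes are present.

invalid (sequence truncated)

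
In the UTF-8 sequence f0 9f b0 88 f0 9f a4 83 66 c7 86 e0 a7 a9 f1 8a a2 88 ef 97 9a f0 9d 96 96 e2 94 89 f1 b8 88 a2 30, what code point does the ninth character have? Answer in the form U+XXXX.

Offset 0: leading byte 0xF0 = 11110000 → 4-byte char #1 = F0 9F B0 88.
Offset 4: leading byte 0xF0 = 11110000 → 4-byte char #2 = F0 9F A4 83.
Offset 8: leading byte 0x66 = 01100110 → 1-byte char #3 = 66.
Offset 9: leading byte 0xC7 = 11000111 → 2-byte char #4 = C7 86.
Offset 11: leading byte 0xE0 = 11100000 → 3-byte char #5 = E0 A7 A9.
Offset 14: leading byte 0xF1 = 11110001 → 4-byte char #6 = F1 8A A2 88.
Offset 18: leading byte 0xEF = 11101111 → 3-byte char #7 = EF 97 9A.
Offset 21: leading byte 0xF0 = 11110000 → 4-byte char #8 = F0 9D 96 96.
Offset 25: leading byte 0xE2 = 11100010 → 3-byte char #9 = E2 94 89.
Leading byte 0xE2 = 11100010 matches 1110xxxx → 3-byte sequence.
Byte 1: 0xE2 = 11100010, payload 0010 (4 bits).
Byte 2: 0x94 = 10010100 (10xxxxxx ✓), payload 010100.
Byte 3: 0x89 = 10001001 (10xxxxxx ✓), payload 001001.
Concatenate: 0010010100001001 = 0x2509 (16 bits → U+2509).

U+2509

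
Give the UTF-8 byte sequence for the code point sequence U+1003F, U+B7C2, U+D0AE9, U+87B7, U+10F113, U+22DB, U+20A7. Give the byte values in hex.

F0 90 80 BF EB 9F 82 F3 90 AB A9 E8 9E B7 F4 8F 84 93 E2 8B 9B E2 82 A7

U+1003F: 4-byte form → F0 90 80 BF.
U+B7C2: 3-byte form → EB 9F 82.
U+D0AE9: 4-byte form → F3 90 AB A9.
U+87B7: 3-byte form → E8 9E B7.
U+10F113: 4-byte form → F4 8F 84 93.
U+22DB: 3-byte form → E2 8B 9B.
U+20A7: 3-byte form → E2 82 A7.
Concatenated (24 bytes): F0 90 80 BF EB 9F 82 F3 90 AB A9 E8 9E B7 F4 8F 84 93 E2 8B 9B E2 82 A7.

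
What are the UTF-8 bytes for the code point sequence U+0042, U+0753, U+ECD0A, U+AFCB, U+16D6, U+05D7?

42 DD 93 F3 AC B4 8A EA BF 8B E1 9B 96 D7 97

U+0042: 1-byte form → 42.
U+0753: 2-byte form → DD 93.
U+ECD0A: 4-byte form → F3 AC B4 8A.
U+AFCB: 3-byte form → EA BF 8B.
U+16D6: 3-byte form → E1 9B 96.
U+05D7: 2-byte form → D7 97.
Concatenated (15 bytes): 42 DD 93 F3 AC B4 8A EA BF 8B E1 9B 96 D7 97.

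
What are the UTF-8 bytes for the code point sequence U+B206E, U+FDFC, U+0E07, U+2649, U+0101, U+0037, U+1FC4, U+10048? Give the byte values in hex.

U+B206E: 4-byte form → F2 B2 81 AE.
U+FDFC: 3-byte form → EF B7 BC.
U+0E07: 3-byte form → E0 B8 87.
U+2649: 3-byte form → E2 99 89.
U+0101: 2-byte form → C4 81.
U+0037: 1-byte form → 37.
U+1FC4: 3-byte form → E1 BF 84.
U+10048: 4-byte form → F0 90 81 88.
Concatenated (23 bytes): F2 B2 81 AE EF B7 BC E0 B8 87 E2 99 89 C4 81 37 E1 BF 84 F0 90 81 88.

F2 B2 81 AE EF B7 BC E0 B8 87 E2 99 89 C4 81 37 E1 BF 84 F0 90 81 88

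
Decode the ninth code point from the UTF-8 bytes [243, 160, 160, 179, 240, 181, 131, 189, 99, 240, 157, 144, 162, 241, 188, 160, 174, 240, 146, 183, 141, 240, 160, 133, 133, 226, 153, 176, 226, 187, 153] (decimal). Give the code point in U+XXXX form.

Offset 0: leading byte 0xF3 = 11110011 → 4-byte char #1 = F3 A0 A0 B3.
Offset 4: leading byte 0xF0 = 11110000 → 4-byte char #2 = F0 B5 83 BD.
Offset 8: leading byte 0x63 = 01100011 → 1-byte char #3 = 63.
Offset 9: leading byte 0xF0 = 11110000 → 4-byte char #4 = F0 9D 90 A2.
Offset 13: leading byte 0xF1 = 11110001 → 4-byte char #5 = F1 BC A0 AE.
Offset 17: leading byte 0xF0 = 11110000 → 4-byte char #6 = F0 92 B7 8D.
Offset 21: leading byte 0xF0 = 11110000 → 4-byte char #7 = F0 A0 85 85.
Offset 25: leading byte 0xE2 = 11100010 → 3-byte char #8 = E2 99 B0.
Offset 28: leading byte 0xE2 = 11100010 → 3-byte char #9 = E2 BB 99.
Leading byte 0xE2 = 11100010 matches 1110xxxx → 3-byte sequence.
Byte 1: 0xE2 = 11100010, payload 0010 (4 bits).
Byte 2: 0xBB = 10111011 (10xxxxxx ✓), payload 111011.
Byte 3: 0x99 = 10011001 (10xxxxxx ✓), payload 011001.
Concatenate: 0010111011011001 = 0x2ED9 (16 bits → U+2ED9).

U+2ED9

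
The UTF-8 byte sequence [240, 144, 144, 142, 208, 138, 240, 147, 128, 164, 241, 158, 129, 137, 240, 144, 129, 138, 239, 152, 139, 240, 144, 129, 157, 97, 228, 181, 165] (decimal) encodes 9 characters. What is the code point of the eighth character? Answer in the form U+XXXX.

Offset 0: leading byte 0xF0 = 11110000 → 4-byte char #1 = F0 90 90 8E.
Offset 4: leading byte 0xD0 = 11010000 → 2-byte char #2 = D0 8A.
Offset 6: leading byte 0xF0 = 11110000 → 4-byte char #3 = F0 93 80 A4.
Offset 10: leading byte 0xF1 = 11110001 → 4-byte char #4 = F1 9E 81 89.
Offset 14: leading byte 0xF0 = 11110000 → 4-byte char #5 = F0 90 81 8A.
Offset 18: leading byte 0xEF = 11101111 → 3-byte char #6 = EF 98 8B.
Offset 21: leading byte 0xF0 = 11110000 → 4-byte char #7 = F0 90 81 9D.
Offset 25: leading byte 0x61 = 01100001 → 1-byte char #8 = 61.
Leading byte 0x61 = 01100001 matches 0xxxxxxx → 1-byte sequence.
Byte 1: 0x61 = 01100001, payload 1100001 (7 bits).
Concatenate: 1100001 = 0x61 (7 bits → U+0061).

U+0061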